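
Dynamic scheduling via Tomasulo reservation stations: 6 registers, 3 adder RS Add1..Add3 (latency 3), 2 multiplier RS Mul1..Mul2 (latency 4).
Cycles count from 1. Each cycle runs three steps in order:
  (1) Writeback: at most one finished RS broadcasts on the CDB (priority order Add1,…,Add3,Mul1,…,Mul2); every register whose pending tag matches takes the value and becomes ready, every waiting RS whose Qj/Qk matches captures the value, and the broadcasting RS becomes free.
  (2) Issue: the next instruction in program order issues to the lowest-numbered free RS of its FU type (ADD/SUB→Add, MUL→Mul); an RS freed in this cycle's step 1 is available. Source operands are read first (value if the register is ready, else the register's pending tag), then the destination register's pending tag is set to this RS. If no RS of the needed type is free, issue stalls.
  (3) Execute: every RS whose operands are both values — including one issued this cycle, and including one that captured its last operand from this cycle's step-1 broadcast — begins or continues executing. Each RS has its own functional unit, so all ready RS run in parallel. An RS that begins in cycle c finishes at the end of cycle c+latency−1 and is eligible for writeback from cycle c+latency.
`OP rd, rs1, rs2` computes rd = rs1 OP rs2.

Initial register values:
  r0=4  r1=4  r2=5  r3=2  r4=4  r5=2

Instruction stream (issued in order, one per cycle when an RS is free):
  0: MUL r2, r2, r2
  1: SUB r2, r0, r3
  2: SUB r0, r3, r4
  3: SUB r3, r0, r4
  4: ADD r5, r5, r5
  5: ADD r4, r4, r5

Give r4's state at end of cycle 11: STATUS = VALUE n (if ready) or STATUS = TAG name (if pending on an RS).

STATUS = VALUE 8

cycle 1: issue MUL r2<-Mul1 // r0:4,r1:4,r2:Mul1,r3:2,r4:4,r5:2
cycle 2: issue SUB r2<-Add1 // r0:4,r1:4,r2:Add1,r3:2,r4:4,r5:2
cycle 3: issue SUB r0<-Add2 // r0:Add2,r1:4,r2:Add1,r3:2,r4:4,r5:2
cycle 4: issue SUB r3<-Add3 // r0:Add2,r1:4,r2:Add1,r3:Add3,r4:4,r5:2
cycle 5: CDB Add1=2; issue ADD r5<-Add1 // r0:Add2,r1:4,r2:2,r3:Add3,r4:4,r5:Add1
cycle 6: CDB Add2=-2; issue ADD r4<-Add2 // r0:-2,r1:4,r2:2,r3:Add3,r4:Add2,r5:Add1
cycle 7: CDB Mul1=25 // r0:-2,r1:4,r2:2,r3:Add3,r4:Add2,r5:Add1
cycle 8: CDB Add1=4 // r0:-2,r1:4,r2:2,r3:Add3,r4:Add2,r5:4
cycle 9: CDB Add3=-6 // r0:-2,r1:4,r2:2,r3:-6,r4:Add2,r5:4
cycle 10: - // r0:-2,r1:4,r2:2,r3:-6,r4:Add2,r5:4
cycle 11: CDB Add2=8 // r0:-2,r1:4,r2:2,r3:-6,r4:8,r5:4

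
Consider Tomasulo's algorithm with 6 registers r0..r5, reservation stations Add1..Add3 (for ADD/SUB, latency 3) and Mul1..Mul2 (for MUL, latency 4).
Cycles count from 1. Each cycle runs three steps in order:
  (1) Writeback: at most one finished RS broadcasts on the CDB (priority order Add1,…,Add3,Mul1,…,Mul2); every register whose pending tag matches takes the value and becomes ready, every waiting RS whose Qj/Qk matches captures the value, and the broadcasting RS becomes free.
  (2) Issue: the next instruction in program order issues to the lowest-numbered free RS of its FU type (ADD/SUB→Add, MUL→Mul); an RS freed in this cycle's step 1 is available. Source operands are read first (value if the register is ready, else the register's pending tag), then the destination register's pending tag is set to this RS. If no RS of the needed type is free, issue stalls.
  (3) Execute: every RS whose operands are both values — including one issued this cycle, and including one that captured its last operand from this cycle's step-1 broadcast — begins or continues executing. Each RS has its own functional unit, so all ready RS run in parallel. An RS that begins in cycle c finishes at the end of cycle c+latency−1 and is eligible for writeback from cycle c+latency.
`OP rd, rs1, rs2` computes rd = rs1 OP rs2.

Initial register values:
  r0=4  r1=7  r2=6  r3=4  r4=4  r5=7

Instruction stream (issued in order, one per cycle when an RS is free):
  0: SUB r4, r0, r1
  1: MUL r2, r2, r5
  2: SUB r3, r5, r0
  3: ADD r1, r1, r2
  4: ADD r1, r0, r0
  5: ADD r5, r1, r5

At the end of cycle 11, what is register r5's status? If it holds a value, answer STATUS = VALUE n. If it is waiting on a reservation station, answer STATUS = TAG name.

cycle 1: issue SUB r4<-Add1 // r0:4,r1:7,r2:6,r3:4,r4:Add1,r5:7
cycle 2: issue MUL r2<-Mul1 // r0:4,r1:7,r2:Mul1,r3:4,r4:Add1,r5:7
cycle 3: issue SUB r3<-Add2 // r0:4,r1:7,r2:Mul1,r3:Add2,r4:Add1,r5:7
cycle 4: CDB Add1=-3; issue ADD r1<-Add1 // r0:4,r1:Add1,r2:Mul1,r3:Add2,r4:-3,r5:7
cycle 5: issue ADD r1<-Add3 // r0:4,r1:Add3,r2:Mul1,r3:Add2,r4:-3,r5:7
cycle 6: CDB Add2=3; issue ADD r5<-Add2 // r0:4,r1:Add3,r2:Mul1,r3:3,r4:-3,r5:Add2
cycle 7: CDB Mul1=42 // r0:4,r1:Add3,r2:42,r3:3,r4:-3,r5:Add2
cycle 8: CDB Add3=8 // r0:4,r1:8,r2:42,r3:3,r4:-3,r5:Add2
cycle 9: - // r0:4,r1:8,r2:42,r3:3,r4:-3,r5:Add2
cycle 10: CDB Add1=49 // r0:4,r1:8,r2:42,r3:3,r4:-3,r5:Add2
cycle 11: CDB Add2=15 // r0:4,r1:8,r2:42,r3:3,r4:-3,r5:15

STATUS = VALUE 15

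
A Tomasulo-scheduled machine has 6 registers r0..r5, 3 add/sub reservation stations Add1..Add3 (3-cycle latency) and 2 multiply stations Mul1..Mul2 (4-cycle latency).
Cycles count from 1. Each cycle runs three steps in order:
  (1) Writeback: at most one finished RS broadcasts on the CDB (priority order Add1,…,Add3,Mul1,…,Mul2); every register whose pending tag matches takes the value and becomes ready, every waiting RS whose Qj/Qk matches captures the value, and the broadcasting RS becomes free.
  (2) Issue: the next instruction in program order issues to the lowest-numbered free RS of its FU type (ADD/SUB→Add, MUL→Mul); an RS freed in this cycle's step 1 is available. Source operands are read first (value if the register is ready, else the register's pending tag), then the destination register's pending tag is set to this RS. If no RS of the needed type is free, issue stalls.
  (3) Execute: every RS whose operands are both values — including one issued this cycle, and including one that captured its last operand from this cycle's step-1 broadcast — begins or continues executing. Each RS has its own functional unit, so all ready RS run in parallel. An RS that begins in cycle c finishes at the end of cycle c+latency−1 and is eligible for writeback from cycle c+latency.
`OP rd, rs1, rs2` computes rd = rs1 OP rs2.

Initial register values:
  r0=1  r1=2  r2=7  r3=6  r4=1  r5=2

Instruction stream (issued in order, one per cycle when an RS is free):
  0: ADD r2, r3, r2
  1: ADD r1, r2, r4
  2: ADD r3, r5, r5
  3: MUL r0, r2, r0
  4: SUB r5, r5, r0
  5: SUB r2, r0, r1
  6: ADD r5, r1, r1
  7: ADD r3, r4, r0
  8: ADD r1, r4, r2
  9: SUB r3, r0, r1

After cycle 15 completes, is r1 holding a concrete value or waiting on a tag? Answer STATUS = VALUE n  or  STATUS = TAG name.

STATUS = VALUE 0

  c1: issue ADD r2<-Add1  regs: r0:1,r1:2,r2:Add1,r3:6,r4:1,r5:2
  c2: issue ADD r1<-Add2  regs: r0:1,r1:Add2,r2:Add1,r3:6,r4:1,r5:2
  c3: issue ADD r3<-Add3  regs: r0:1,r1:Add2,r2:Add1,r3:Add3,r4:1,r5:2
  c4: CDB Add1=13; issue MUL r0<-Mul1  regs: r0:Mul1,r1:Add2,r2:13,r3:Add3,r4:1,r5:2
  c5: issue SUB r5<-Add1  regs: r0:Mul1,r1:Add2,r2:13,r3:Add3,r4:1,r5:Add1
  c6: CDB Add3=4; issue SUB r2<-Add3  regs: r0:Mul1,r1:Add2,r2:Add3,r3:4,r4:1,r5:Add1
  c7: CDB Add2=14; issue ADD r5<-Add2  regs: r0:Mul1,r1:14,r2:Add3,r3:4,r4:1,r5:Add2
  c8: CDB Mul1=13; stall  regs: r0:13,r1:14,r2:Add3,r3:4,r4:1,r5:Add2
  c9: stall  regs: r0:13,r1:14,r2:Add3,r3:4,r4:1,r5:Add2
  c10: CDB Add2=28; issue ADD r3<-Add2  regs: r0:13,r1:14,r2:Add3,r3:Add2,r4:1,r5:28
  c11: CDB Add1=-11; issue ADD r1<-Add1  regs: r0:13,r1:Add1,r2:Add3,r3:Add2,r4:1,r5:28
  c12: CDB Add3=-1; issue SUB r3<-Add3  regs: r0:13,r1:Add1,r2:-1,r3:Add3,r4:1,r5:28
  c13: CDB Add2=14  regs: r0:13,r1:Add1,r2:-1,r3:Add3,r4:1,r5:28
  c14: -  regs: r0:13,r1:Add1,r2:-1,r3:Add3,r4:1,r5:28
  c15: CDB Add1=0  regs: r0:13,r1:0,r2:-1,r3:Add3,r4:1,r5:28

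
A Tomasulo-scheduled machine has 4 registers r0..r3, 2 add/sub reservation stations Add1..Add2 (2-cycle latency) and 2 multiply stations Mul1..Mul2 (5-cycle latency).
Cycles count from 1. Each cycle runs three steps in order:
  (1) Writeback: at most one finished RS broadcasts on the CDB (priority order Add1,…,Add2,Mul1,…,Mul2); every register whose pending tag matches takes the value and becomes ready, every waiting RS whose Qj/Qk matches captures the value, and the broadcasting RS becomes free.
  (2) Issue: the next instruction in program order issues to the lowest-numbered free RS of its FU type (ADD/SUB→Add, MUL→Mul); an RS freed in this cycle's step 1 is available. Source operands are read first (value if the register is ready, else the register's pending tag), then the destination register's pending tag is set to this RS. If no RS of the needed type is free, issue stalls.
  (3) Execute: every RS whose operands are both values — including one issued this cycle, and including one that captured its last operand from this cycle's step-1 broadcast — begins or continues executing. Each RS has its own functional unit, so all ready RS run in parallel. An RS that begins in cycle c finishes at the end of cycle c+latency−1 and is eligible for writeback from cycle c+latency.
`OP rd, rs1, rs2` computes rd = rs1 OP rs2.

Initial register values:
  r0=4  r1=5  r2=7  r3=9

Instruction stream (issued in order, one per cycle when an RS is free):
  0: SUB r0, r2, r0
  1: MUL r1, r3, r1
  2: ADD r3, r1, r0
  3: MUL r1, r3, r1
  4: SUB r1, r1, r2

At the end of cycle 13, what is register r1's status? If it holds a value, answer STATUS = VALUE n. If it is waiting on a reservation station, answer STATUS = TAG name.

c1: issue SUB r0<-Add1 | r0:Add1,r1:5,r2:7,r3:9
c2: issue MUL r1<-Mul1 | r0:Add1,r1:Mul1,r2:7,r3:9
c3: CDB Add1=3; issue ADD r3<-Add1 | r0:3,r1:Mul1,r2:7,r3:Add1
c4: issue MUL r1<-Mul2 | r0:3,r1:Mul2,r2:7,r3:Add1
c5: issue SUB r1<-Add2 | r0:3,r1:Add2,r2:7,r3:Add1
c6: - | r0:3,r1:Add2,r2:7,r3:Add1
c7: CDB Mul1=45 | r0:3,r1:Add2,r2:7,r3:Add1
c8: - | r0:3,r1:Add2,r2:7,r3:Add1
c9: CDB Add1=48 | r0:3,r1:Add2,r2:7,r3:48
c10: - | r0:3,r1:Add2,r2:7,r3:48
c11: - | r0:3,r1:Add2,r2:7,r3:48
c12: - | r0:3,r1:Add2,r2:7,r3:48
c13: - | r0:3,r1:Add2,r2:7,r3:48

STATUS = TAG Add2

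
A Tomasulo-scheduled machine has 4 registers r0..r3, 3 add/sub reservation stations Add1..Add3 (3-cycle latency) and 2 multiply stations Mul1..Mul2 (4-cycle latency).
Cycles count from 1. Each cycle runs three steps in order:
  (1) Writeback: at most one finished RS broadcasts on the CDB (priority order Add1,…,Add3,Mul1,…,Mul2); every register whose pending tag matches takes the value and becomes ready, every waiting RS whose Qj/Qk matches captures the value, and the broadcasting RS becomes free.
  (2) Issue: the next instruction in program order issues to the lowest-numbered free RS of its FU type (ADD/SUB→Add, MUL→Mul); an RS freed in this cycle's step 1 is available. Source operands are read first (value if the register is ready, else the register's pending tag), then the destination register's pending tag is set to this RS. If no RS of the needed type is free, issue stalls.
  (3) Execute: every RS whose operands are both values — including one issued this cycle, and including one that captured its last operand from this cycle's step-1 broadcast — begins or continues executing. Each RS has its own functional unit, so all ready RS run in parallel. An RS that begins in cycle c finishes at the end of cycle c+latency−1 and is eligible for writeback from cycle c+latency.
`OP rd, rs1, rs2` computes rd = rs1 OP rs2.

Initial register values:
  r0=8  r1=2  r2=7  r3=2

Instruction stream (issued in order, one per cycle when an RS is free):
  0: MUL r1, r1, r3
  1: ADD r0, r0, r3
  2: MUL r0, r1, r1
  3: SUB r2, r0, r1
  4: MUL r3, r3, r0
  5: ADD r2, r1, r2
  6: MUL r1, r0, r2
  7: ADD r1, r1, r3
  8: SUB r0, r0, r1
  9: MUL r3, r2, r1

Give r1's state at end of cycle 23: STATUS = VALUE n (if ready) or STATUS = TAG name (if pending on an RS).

  c1: issue MUL r1<-Mul1  regs: r0:8,r1:Mul1,r2:7,r3:2
  c2: issue ADD r0<-Add1  regs: r0:Add1,r1:Mul1,r2:7,r3:2
  c3: issue MUL r0<-Mul2  regs: r0:Mul2,r1:Mul1,r2:7,r3:2
  c4: issue SUB r2<-Add2  regs: r0:Mul2,r1:Mul1,r2:Add2,r3:2
  c5: CDB Add1=10; stall  regs: r0:Mul2,r1:Mul1,r2:Add2,r3:2
  c6: CDB Mul1=4; issue MUL r3<-Mul1  regs: r0:Mul2,r1:4,r2:Add2,r3:Mul1
  c7: issue ADD r2<-Add1  regs: r0:Mul2,r1:4,r2:Add1,r3:Mul1
  c8: stall  regs: r0:Mul2,r1:4,r2:Add1,r3:Mul1
  c9: stall  regs: r0:Mul2,r1:4,r2:Add1,r3:Mul1
  c10: CDB Mul2=16; issue MUL r1<-Mul2  regs: r0:16,r1:Mul2,r2:Add1,r3:Mul1
  c11: issue ADD r1<-Add3  regs: r0:16,r1:Add3,r2:Add1,r3:Mul1
  c12: stall  regs: r0:16,r1:Add3,r2:Add1,r3:Mul1
  c13: CDB Add2=12; issue SUB r0<-Add2  regs: r0:Add2,r1:Add3,r2:Add1,r3:Mul1
  c14: CDB Mul1=32; issue MUL r3<-Mul1  regs: r0:Add2,r1:Add3,r2:Add1,r3:Mul1
  c15: -  regs: r0:Add2,r1:Add3,r2:Add1,r3:Mul1
  c16: CDB Add1=16  regs: r0:Add2,r1:Add3,r2:16,r3:Mul1
  c17: -  regs: r0:Add2,r1:Add3,r2:16,r3:Mul1
  c18: -  regs: r0:Add2,r1:Add3,r2:16,r3:Mul1
  c19: -  regs: r0:Add2,r1:Add3,r2:16,r3:Mul1
  c20: CDB Mul2=256  regs: r0:Add2,r1:Add3,r2:16,r3:Mul1
  c21: -  regs: r0:Add2,r1:Add3,r2:16,r3:Mul1
  c22: -  regs: r0:Add2,r1:Add3,r2:16,r3:Mul1
  c23: CDB Add3=288  regs: r0:Add2,r1:288,r2:16,r3:Mul1

STATUS = VALUE 288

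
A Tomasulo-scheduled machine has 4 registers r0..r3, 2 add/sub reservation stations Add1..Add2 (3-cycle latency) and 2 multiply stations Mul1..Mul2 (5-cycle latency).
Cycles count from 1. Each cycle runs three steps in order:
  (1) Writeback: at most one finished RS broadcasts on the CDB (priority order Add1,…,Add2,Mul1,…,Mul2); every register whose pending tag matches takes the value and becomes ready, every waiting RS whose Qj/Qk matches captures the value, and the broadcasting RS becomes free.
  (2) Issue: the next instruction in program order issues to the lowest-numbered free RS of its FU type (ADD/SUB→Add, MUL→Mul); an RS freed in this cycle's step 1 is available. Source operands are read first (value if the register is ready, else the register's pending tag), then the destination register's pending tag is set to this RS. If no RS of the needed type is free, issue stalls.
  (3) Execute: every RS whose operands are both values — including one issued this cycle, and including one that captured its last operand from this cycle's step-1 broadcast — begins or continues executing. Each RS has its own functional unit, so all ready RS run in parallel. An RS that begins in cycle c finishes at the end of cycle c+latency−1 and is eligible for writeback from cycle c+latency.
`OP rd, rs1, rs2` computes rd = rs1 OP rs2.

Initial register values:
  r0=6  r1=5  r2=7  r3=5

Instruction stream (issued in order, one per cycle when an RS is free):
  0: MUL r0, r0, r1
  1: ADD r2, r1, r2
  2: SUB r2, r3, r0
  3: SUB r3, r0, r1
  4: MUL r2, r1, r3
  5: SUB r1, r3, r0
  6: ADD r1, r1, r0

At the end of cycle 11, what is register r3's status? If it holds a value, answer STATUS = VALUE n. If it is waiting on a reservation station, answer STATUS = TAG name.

STATUS = VALUE 25

  c1: issue MUL r0<-Mul1  regs: r0:Mul1,r1:5,r2:7,r3:5
  c2: issue ADD r2<-Add1  regs: r0:Mul1,r1:5,r2:Add1,r3:5
  c3: issue SUB r2<-Add2  regs: r0:Mul1,r1:5,r2:Add2,r3:5
  c4: stall  regs: r0:Mul1,r1:5,r2:Add2,r3:5
  c5: CDB Add1=12; issue SUB r3<-Add1  regs: r0:Mul1,r1:5,r2:Add2,r3:Add1
  c6: CDB Mul1=30; issue MUL r2<-Mul1  regs: r0:30,r1:5,r2:Mul1,r3:Add1
  c7: stall  regs: r0:30,r1:5,r2:Mul1,r3:Add1
  c8: stall  regs: r0:30,r1:5,r2:Mul1,r3:Add1
  c9: CDB Add1=25; issue SUB r1<-Add1  regs: r0:30,r1:Add1,r2:Mul1,r3:25
  c10: CDB Add2=-25; issue ADD r1<-Add2  regs: r0:30,r1:Add2,r2:Mul1,r3:25
  c11: -  regs: r0:30,r1:Add2,r2:Mul1,r3:25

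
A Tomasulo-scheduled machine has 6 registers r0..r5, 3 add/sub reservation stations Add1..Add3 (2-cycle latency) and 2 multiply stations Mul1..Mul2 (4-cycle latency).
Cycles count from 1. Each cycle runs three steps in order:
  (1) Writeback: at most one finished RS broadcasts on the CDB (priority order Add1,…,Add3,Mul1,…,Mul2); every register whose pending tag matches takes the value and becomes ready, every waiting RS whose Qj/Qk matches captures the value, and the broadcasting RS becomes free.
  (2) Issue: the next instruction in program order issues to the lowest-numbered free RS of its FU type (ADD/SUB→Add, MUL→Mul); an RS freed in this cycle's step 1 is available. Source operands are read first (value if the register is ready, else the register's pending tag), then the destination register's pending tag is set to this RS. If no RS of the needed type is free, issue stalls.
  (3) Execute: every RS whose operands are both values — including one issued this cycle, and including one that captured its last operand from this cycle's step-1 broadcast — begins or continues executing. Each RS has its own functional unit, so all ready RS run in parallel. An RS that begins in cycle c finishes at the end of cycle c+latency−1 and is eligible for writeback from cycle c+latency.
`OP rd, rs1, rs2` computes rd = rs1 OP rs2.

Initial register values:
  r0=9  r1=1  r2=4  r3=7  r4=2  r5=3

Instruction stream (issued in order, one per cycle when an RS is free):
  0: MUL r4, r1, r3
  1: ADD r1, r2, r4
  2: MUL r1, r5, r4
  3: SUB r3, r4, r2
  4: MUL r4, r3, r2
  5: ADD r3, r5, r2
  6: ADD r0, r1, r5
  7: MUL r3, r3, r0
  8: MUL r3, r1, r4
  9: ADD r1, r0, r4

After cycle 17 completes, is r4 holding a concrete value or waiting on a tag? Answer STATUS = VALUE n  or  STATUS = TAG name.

cycle 1: issue MUL r4<-Mul1 // r0:9,r1:1,r2:4,r3:7,r4:Mul1,r5:3
cycle 2: issue ADD r1<-Add1 // r0:9,r1:Add1,r2:4,r3:7,r4:Mul1,r5:3
cycle 3: issue MUL r1<-Mul2 // r0:9,r1:Mul2,r2:4,r3:7,r4:Mul1,r5:3
cycle 4: issue SUB r3<-Add2 // r0:9,r1:Mul2,r2:4,r3:Add2,r4:Mul1,r5:3
cycle 5: CDB Mul1=7; issue MUL r4<-Mul1 // r0:9,r1:Mul2,r2:4,r3:Add2,r4:Mul1,r5:3
cycle 6: issue ADD r3<-Add3 // r0:9,r1:Mul2,r2:4,r3:Add3,r4:Mul1,r5:3
cycle 7: CDB Add1=11; issue ADD r0<-Add1 // r0:Add1,r1:Mul2,r2:4,r3:Add3,r4:Mul1,r5:3
cycle 8: CDB Add2=3; stall // r0:Add1,r1:Mul2,r2:4,r3:Add3,r4:Mul1,r5:3
cycle 9: CDB Add3=7; stall // r0:Add1,r1:Mul2,r2:4,r3:7,r4:Mul1,r5:3
cycle 10: CDB Mul2=21; issue MUL r3<-Mul2 // r0:Add1,r1:21,r2:4,r3:Mul2,r4:Mul1,r5:3
cycle 11: stall // r0:Add1,r1:21,r2:4,r3:Mul2,r4:Mul1,r5:3
cycle 12: CDB Add1=24; stall // r0:24,r1:21,r2:4,r3:Mul2,r4:Mul1,r5:3
cycle 13: CDB Mul1=12; issue MUL r3<-Mul1 // r0:24,r1:21,r2:4,r3:Mul1,r4:12,r5:3
cycle 14: issue ADD r1<-Add1 // r0:24,r1:Add1,r2:4,r3:Mul1,r4:12,r5:3
cycle 15: - // r0:24,r1:Add1,r2:4,r3:Mul1,r4:12,r5:3
cycle 16: CDB Add1=36 // r0:24,r1:36,r2:4,r3:Mul1,r4:12,r5:3
cycle 17: CDB Mul1=252 // r0:24,r1:36,r2:4,r3:252,r4:12,r5:3

STATUS = VALUE 12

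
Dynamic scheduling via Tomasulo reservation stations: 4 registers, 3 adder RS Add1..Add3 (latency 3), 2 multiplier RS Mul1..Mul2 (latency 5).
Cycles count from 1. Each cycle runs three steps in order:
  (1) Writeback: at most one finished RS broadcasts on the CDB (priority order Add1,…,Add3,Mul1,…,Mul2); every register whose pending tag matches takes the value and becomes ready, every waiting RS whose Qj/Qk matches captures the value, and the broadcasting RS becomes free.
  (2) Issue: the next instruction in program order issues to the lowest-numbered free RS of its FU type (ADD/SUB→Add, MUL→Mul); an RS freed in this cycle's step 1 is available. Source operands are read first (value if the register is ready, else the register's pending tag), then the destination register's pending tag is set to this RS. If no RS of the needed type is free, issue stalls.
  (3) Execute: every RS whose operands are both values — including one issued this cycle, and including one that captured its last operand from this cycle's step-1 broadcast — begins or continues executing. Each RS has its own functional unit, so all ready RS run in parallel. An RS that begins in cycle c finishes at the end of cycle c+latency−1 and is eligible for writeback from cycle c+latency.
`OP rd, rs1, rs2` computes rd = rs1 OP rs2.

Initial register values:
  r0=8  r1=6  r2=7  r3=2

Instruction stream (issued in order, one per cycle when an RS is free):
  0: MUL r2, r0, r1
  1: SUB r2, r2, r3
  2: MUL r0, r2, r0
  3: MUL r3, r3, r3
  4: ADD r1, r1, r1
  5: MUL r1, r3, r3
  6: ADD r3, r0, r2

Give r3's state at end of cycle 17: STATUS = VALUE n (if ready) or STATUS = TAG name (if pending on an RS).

  c1: issue MUL r2<-Mul1  regs: r0:8,r1:6,r2:Mul1,r3:2
  c2: issue SUB r2<-Add1  regs: r0:8,r1:6,r2:Add1,r3:2
  c3: issue MUL r0<-Mul2  regs: r0:Mul2,r1:6,r2:Add1,r3:2
  c4: stall  regs: r0:Mul2,r1:6,r2:Add1,r3:2
  c5: stall  regs: r0:Mul2,r1:6,r2:Add1,r3:2
  c6: CDB Mul1=48; issue MUL r3<-Mul1  regs: r0:Mul2,r1:6,r2:Add1,r3:Mul1
  c7: issue ADD r1<-Add2  regs: r0:Mul2,r1:Add2,r2:Add1,r3:Mul1
  c8: stall  regs: r0:Mul2,r1:Add2,r2:Add1,r3:Mul1
  c9: CDB Add1=46; stall  regs: r0:Mul2,r1:Add2,r2:46,r3:Mul1
  c10: CDB Add2=12; stall  regs: r0:Mul2,r1:12,r2:46,r3:Mul1
  c11: CDB Mul1=4; issue MUL r1<-Mul1  regs: r0:Mul2,r1:Mul1,r2:46,r3:4
  c12: issue ADD r3<-Add1  regs: r0:Mul2,r1:Mul1,r2:46,r3:Add1
  c13: -  regs: r0:Mul2,r1:Mul1,r2:46,r3:Add1
  c14: CDB Mul2=368  regs: r0:368,r1:Mul1,r2:46,r3:Add1
  c15: -  regs: r0:368,r1:Mul1,r2:46,r3:Add1
  c16: CDB Mul1=16  regs: r0:368,r1:16,r2:46,r3:Add1
  c17: CDB Add1=414  regs: r0:368,r1:16,r2:46,r3:414

STATUS = VALUE 414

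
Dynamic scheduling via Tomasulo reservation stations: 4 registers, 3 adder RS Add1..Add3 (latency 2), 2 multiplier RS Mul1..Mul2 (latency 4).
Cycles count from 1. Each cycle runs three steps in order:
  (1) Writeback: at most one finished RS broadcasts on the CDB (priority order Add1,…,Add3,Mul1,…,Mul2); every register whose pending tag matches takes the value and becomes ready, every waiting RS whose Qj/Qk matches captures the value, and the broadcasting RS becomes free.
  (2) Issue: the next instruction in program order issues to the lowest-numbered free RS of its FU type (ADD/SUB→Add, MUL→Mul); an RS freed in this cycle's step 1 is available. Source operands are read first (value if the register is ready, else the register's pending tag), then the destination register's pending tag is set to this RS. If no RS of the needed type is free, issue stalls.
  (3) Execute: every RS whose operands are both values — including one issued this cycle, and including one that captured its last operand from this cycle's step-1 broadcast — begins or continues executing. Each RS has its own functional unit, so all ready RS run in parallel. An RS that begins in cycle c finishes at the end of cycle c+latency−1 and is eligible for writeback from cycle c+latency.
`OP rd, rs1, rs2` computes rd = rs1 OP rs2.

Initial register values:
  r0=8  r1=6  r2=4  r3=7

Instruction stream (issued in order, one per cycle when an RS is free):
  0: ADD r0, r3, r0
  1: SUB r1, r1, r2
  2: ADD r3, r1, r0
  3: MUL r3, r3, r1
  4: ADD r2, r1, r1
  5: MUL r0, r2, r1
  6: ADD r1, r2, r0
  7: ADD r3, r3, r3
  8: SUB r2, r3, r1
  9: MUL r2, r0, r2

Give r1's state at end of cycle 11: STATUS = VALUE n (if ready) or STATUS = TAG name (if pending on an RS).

c1: issue ADD r0<-Add1 | r0:Add1,r1:6,r2:4,r3:7
c2: issue SUB r1<-Add2 | r0:Add1,r1:Add2,r2:4,r3:7
c3: CDB Add1=15; issue ADD r3<-Add1 | r0:15,r1:Add2,r2:4,r3:Add1
c4: CDB Add2=2; issue MUL r3<-Mul1 | r0:15,r1:2,r2:4,r3:Mul1
c5: issue ADD r2<-Add2 | r0:15,r1:2,r2:Add2,r3:Mul1
c6: CDB Add1=17; issue MUL r0<-Mul2 | r0:Mul2,r1:2,r2:Add2,r3:Mul1
c7: CDB Add2=4; issue ADD r1<-Add1 | r0:Mul2,r1:Add1,r2:4,r3:Mul1
c8: issue ADD r3<-Add2 | r0:Mul2,r1:Add1,r2:4,r3:Add2
c9: issue SUB r2<-Add3 | r0:Mul2,r1:Add1,r2:Add3,r3:Add2
c10: CDB Mul1=34; issue MUL r2<-Mul1 | r0:Mul2,r1:Add1,r2:Mul1,r3:Add2
c11: CDB Mul2=8 | r0:8,r1:Add1,r2:Mul1,r3:Add2

STATUS = TAG Add1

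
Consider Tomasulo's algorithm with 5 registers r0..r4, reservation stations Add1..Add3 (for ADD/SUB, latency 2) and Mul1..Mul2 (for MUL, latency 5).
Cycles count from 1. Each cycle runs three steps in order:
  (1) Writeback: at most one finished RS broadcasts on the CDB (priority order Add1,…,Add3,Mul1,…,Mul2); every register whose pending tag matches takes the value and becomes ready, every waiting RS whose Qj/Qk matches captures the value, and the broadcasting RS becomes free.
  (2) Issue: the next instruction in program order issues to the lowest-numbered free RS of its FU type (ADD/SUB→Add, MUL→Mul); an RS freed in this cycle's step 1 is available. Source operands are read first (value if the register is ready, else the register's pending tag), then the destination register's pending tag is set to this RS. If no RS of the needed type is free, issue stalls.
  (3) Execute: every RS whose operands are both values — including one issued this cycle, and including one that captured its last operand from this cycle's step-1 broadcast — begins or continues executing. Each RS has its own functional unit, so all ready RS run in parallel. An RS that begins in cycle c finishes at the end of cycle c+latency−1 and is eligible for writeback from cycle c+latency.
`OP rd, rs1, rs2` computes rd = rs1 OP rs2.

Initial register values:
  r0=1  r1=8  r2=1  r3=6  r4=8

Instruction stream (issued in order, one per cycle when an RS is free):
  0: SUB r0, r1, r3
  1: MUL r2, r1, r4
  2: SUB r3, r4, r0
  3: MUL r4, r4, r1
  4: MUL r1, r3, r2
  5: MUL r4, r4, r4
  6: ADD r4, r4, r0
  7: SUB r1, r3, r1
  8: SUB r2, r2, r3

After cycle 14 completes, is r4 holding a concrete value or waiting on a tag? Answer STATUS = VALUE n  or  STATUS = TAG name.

STATUS = TAG Add1

c1: issue SUB r0<-Add1 | r0:Add1,r1:8,r2:1,r3:6,r4:8
c2: issue MUL r2<-Mul1 | r0:Add1,r1:8,r2:Mul1,r3:6,r4:8
c3: CDB Add1=2; issue SUB r3<-Add1 | r0:2,r1:8,r2:Mul1,r3:Add1,r4:8
c4: issue MUL r4<-Mul2 | r0:2,r1:8,r2:Mul1,r3:Add1,r4:Mul2
c5: CDB Add1=6; stall | r0:2,r1:8,r2:Mul1,r3:6,r4:Mul2
c6: stall | r0:2,r1:8,r2:Mul1,r3:6,r4:Mul2
c7: CDB Mul1=64; issue MUL r1<-Mul1 | r0:2,r1:Mul1,r2:64,r3:6,r4:Mul2
c8: stall | r0:2,r1:Mul1,r2:64,r3:6,r4:Mul2
c9: CDB Mul2=64; issue MUL r4<-Mul2 | r0:2,r1:Mul1,r2:64,r3:6,r4:Mul2
c10: issue ADD r4<-Add1 | r0:2,r1:Mul1,r2:64,r3:6,r4:Add1
c11: issue SUB r1<-Add2 | r0:2,r1:Add2,r2:64,r3:6,r4:Add1
c12: CDB Mul1=384; issue SUB r2<-Add3 | r0:2,r1:Add2,r2:Add3,r3:6,r4:Add1
c13: - | r0:2,r1:Add2,r2:Add3,r3:6,r4:Add1
c14: CDB Add2=-378 | r0:2,r1:-378,r2:Add3,r3:6,r4:Add1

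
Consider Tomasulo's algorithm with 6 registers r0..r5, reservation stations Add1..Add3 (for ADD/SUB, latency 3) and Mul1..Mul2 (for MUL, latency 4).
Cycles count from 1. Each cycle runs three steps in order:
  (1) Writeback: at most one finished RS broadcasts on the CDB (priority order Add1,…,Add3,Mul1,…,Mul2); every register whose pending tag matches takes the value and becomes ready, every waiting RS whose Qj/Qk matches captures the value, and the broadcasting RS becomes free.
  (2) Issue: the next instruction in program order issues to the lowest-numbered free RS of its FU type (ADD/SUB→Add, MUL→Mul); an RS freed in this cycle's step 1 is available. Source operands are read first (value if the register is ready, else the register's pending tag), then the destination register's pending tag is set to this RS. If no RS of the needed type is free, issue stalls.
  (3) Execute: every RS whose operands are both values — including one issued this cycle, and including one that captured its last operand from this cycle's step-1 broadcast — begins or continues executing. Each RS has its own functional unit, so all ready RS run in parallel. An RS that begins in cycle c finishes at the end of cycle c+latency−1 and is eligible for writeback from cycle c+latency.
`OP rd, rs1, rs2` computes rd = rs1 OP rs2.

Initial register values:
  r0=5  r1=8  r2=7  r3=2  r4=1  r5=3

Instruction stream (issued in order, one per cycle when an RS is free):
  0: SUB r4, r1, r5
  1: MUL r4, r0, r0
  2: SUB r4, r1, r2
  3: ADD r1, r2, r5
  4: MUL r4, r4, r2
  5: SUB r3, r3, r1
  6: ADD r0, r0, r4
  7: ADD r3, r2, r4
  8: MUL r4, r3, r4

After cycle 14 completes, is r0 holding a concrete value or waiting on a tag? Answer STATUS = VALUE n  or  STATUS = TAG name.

STATUS = VALUE 12

cycle 1: issue SUB r4<-Add1 // r0:5,r1:8,r2:7,r3:2,r4:Add1,r5:3
cycle 2: issue MUL r4<-Mul1 // r0:5,r1:8,r2:7,r3:2,r4:Mul1,r5:3
cycle 3: issue SUB r4<-Add2 // r0:5,r1:8,r2:7,r3:2,r4:Add2,r5:3
cycle 4: CDB Add1=5; issue ADD r1<-Add1 // r0:5,r1:Add1,r2:7,r3:2,r4:Add2,r5:3
cycle 5: issue MUL r4<-Mul2 // r0:5,r1:Add1,r2:7,r3:2,r4:Mul2,r5:3
cycle 6: CDB Add2=1; issue SUB r3<-Add2 // r0:5,r1:Add1,r2:7,r3:Add2,r4:Mul2,r5:3
cycle 7: CDB Add1=10; issue ADD r0<-Add1 // r0:Add1,r1:10,r2:7,r3:Add2,r4:Mul2,r5:3
cycle 8: CDB Mul1=25; issue ADD r3<-Add3 // r0:Add1,r1:10,r2:7,r3:Add3,r4:Mul2,r5:3
cycle 9: issue MUL r4<-Mul1 // r0:Add1,r1:10,r2:7,r3:Add3,r4:Mul1,r5:3
cycle 10: CDB Add2=-8 // r0:Add1,r1:10,r2:7,r3:Add3,r4:Mul1,r5:3
cycle 11: CDB Mul2=7 // r0:Add1,r1:10,r2:7,r3:Add3,r4:Mul1,r5:3
cycle 12: - // r0:Add1,r1:10,r2:7,r3:Add3,r4:Mul1,r5:3
cycle 13: - // r0:Add1,r1:10,r2:7,r3:Add3,r4:Mul1,r5:3
cycle 14: CDB Add1=12 // r0:12,r1:10,r2:7,r3:Add3,r4:Mul1,r5:3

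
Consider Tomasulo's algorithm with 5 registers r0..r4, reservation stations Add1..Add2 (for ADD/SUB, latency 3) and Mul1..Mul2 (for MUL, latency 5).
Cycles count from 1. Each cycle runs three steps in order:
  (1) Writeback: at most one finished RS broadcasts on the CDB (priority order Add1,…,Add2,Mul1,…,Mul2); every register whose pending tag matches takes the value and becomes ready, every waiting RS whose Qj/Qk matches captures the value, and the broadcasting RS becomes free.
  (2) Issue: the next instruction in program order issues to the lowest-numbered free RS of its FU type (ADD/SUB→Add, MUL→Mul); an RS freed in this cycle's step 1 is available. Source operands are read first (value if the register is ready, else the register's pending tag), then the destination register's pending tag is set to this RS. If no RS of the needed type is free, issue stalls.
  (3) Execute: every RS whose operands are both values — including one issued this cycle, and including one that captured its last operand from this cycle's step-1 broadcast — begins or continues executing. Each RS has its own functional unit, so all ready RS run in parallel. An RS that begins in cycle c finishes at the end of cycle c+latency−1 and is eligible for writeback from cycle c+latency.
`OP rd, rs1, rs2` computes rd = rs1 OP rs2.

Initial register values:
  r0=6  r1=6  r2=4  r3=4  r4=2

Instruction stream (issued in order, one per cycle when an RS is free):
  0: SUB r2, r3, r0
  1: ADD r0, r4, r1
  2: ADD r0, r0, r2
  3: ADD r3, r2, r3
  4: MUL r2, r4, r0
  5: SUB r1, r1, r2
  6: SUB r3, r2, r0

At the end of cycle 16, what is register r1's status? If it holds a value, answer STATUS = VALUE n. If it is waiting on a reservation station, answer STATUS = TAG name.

STATUS = VALUE -6

c1: issue SUB r2<-Add1 | r0:6,r1:6,r2:Add1,r3:4,r4:2
c2: issue ADD r0<-Add2 | r0:Add2,r1:6,r2:Add1,r3:4,r4:2
c3: stall | r0:Add2,r1:6,r2:Add1,r3:4,r4:2
c4: CDB Add1=-2; issue ADD r0<-Add1 | r0:Add1,r1:6,r2:-2,r3:4,r4:2
c5: CDB Add2=8; issue ADD r3<-Add2 | r0:Add1,r1:6,r2:-2,r3:Add2,r4:2
c6: issue MUL r2<-Mul1 | r0:Add1,r1:6,r2:Mul1,r3:Add2,r4:2
c7: stall | r0:Add1,r1:6,r2:Mul1,r3:Add2,r4:2
c8: CDB Add1=6; issue SUB r1<-Add1 | r0:6,r1:Add1,r2:Mul1,r3:Add2,r4:2
c9: CDB Add2=2; issue SUB r3<-Add2 | r0:6,r1:Add1,r2:Mul1,r3:Add2,r4:2
c10: - | r0:6,r1:Add1,r2:Mul1,r3:Add2,r4:2
c11: - | r0:6,r1:Add1,r2:Mul1,r3:Add2,r4:2
c12: - | r0:6,r1:Add1,r2:Mul1,r3:Add2,r4:2
c13: CDB Mul1=12 | r0:6,r1:Add1,r2:12,r3:Add2,r4:2
c14: - | r0:6,r1:Add1,r2:12,r3:Add2,r4:2
c15: - | r0:6,r1:Add1,r2:12,r3:Add2,r4:2
c16: CDB Add1=-6 | r0:6,r1:-6,r2:12,r3:Add2,r4:2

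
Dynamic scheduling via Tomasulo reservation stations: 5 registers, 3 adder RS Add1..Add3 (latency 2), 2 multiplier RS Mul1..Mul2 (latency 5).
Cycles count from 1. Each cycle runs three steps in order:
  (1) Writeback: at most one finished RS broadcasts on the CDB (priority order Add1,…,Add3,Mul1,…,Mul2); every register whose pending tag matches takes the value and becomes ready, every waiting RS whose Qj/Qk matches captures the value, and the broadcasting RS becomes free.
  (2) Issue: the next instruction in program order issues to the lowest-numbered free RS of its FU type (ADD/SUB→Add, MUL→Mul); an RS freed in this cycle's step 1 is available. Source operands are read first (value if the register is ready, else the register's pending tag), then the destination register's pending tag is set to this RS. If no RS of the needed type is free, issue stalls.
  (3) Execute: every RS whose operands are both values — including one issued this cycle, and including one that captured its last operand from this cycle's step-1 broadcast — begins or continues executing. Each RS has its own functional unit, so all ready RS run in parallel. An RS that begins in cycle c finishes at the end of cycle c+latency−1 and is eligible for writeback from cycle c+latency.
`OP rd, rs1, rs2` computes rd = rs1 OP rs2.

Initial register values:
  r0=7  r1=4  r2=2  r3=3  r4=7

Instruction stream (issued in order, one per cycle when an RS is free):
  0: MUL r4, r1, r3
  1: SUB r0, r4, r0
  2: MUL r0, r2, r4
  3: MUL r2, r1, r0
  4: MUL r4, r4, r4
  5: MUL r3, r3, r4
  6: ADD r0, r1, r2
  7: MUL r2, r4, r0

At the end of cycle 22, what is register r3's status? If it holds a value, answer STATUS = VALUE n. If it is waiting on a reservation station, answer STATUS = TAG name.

  c1: issue MUL r4<-Mul1  regs: r0:7,r1:4,r2:2,r3:3,r4:Mul1
  c2: issue SUB r0<-Add1  regs: r0:Add1,r1:4,r2:2,r3:3,r4:Mul1
  c3: issue MUL r0<-Mul2  regs: r0:Mul2,r1:4,r2:2,r3:3,r4:Mul1
  c4: stall  regs: r0:Mul2,r1:4,r2:2,r3:3,r4:Mul1
  c5: stall  regs: r0:Mul2,r1:4,r2:2,r3:3,r4:Mul1
  c6: CDB Mul1=12; issue MUL r2<-Mul1  regs: r0:Mul2,r1:4,r2:Mul1,r3:3,r4:12
  c7: stall  regs: r0:Mul2,r1:4,r2:Mul1,r3:3,r4:12
  c8: CDB Add1=5; stall  regs: r0:Mul2,r1:4,r2:Mul1,r3:3,r4:12
  c9: stall  regs: r0:Mul2,r1:4,r2:Mul1,r3:3,r4:12
  c10: stall  regs: r0:Mul2,r1:4,r2:Mul1,r3:3,r4:12
  c11: CDB Mul2=24; issue MUL r4<-Mul2  regs: r0:24,r1:4,r2:Mul1,r3:3,r4:Mul2
  c12: stall  regs: r0:24,r1:4,r2:Mul1,r3:3,r4:Mul2
  c13: stall  regs: r0:24,r1:4,r2:Mul1,r3:3,r4:Mul2
  c14: stall  regs: r0:24,r1:4,r2:Mul1,r3:3,r4:Mul2
  c15: stall  regs: r0:24,r1:4,r2:Mul1,r3:3,r4:Mul2
  c16: CDB Mul1=96; issue MUL r3<-Mul1  regs: r0:24,r1:4,r2:96,r3:Mul1,r4:Mul2
  c17: CDB Mul2=144; issue ADD r0<-Add1  regs: r0:Add1,r1:4,r2:96,r3:Mul1,r4:144
  c18: issue MUL r2<-Mul2  regs: r0:Add1,r1:4,r2:Mul2,r3:Mul1,r4:144
  c19: CDB Add1=100  regs: r0:100,r1:4,r2:Mul2,r3:Mul1,r4:144
  c20: -  regs: r0:100,r1:4,r2:Mul2,r3:Mul1,r4:144
  c21: -  regs: r0:100,r1:4,r2:Mul2,r3:Mul1,r4:144
  c22: CDB Mul1=432  regs: r0:100,r1:4,r2:Mul2,r3:432,r4:144

STATUS = VALUE 432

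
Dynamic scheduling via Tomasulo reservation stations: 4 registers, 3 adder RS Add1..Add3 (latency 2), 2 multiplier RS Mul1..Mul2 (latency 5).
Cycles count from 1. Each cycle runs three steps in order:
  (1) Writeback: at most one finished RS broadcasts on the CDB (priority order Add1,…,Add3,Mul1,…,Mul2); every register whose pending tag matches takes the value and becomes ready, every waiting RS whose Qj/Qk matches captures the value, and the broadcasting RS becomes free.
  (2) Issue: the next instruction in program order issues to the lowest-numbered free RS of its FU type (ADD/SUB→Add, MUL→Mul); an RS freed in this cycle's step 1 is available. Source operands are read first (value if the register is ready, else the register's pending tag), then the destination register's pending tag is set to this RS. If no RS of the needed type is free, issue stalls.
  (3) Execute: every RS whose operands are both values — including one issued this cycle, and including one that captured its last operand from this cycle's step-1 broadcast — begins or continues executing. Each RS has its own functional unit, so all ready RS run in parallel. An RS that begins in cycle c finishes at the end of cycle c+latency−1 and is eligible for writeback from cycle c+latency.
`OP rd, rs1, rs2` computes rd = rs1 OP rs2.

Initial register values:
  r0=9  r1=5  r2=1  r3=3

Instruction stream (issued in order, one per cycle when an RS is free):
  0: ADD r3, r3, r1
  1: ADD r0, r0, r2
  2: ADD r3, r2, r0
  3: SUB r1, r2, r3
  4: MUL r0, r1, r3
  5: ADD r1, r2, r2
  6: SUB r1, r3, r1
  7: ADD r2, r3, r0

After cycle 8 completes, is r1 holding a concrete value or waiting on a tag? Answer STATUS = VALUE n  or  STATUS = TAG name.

STATUS = TAG Add3

c1: issue ADD r3<-Add1 | r0:9,r1:5,r2:1,r3:Add1
c2: issue ADD r0<-Add2 | r0:Add2,r1:5,r2:1,r3:Add1
c3: CDB Add1=8; issue ADD r3<-Add1 | r0:Add2,r1:5,r2:1,r3:Add1
c4: CDB Add2=10; issue SUB r1<-Add2 | r0:10,r1:Add2,r2:1,r3:Add1
c5: issue MUL r0<-Mul1 | r0:Mul1,r1:Add2,r2:1,r3:Add1
c6: CDB Add1=11; issue ADD r1<-Add1 | r0:Mul1,r1:Add1,r2:1,r3:11
c7: issue SUB r1<-Add3 | r0:Mul1,r1:Add3,r2:1,r3:11
c8: CDB Add1=2; issue ADD r2<-Add1 | r0:Mul1,r1:Add3,r2:Add1,r3:11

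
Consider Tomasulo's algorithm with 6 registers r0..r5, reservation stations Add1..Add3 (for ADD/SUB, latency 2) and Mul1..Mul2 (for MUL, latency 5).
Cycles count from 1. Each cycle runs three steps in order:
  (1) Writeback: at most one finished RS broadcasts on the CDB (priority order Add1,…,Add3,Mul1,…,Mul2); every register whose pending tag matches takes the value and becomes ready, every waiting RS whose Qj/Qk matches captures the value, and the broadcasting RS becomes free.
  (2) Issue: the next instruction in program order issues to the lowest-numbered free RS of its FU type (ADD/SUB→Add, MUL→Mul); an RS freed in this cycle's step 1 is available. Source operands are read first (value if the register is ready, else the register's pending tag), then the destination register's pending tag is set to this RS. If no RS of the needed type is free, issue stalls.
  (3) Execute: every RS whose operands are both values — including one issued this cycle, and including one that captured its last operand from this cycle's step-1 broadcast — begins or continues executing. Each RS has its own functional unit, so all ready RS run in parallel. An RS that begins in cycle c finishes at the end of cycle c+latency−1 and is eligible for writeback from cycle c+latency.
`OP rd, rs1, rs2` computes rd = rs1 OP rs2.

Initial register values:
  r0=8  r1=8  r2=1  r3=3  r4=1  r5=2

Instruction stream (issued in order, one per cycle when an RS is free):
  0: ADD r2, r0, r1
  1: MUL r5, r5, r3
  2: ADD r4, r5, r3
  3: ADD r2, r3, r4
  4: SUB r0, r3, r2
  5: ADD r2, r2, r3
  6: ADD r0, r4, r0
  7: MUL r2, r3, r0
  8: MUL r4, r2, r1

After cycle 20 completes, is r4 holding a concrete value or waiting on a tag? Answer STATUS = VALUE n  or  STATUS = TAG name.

STATUS = TAG Mul2

cycle 1: issue ADD r2<-Add1 // r0:8,r1:8,r2:Add1,r3:3,r4:1,r5:2
cycle 2: issue MUL r5<-Mul1 // r0:8,r1:8,r2:Add1,r3:3,r4:1,r5:Mul1
cycle 3: CDB Add1=16; issue ADD r4<-Add1 // r0:8,r1:8,r2:16,r3:3,r4:Add1,r5:Mul1
cycle 4: issue ADD r2<-Add2 // r0:8,r1:8,r2:Add2,r3:3,r4:Add1,r5:Mul1
cycle 5: issue SUB r0<-Add3 // r0:Add3,r1:8,r2:Add2,r3:3,r4:Add1,r5:Mul1
cycle 6: stall // r0:Add3,r1:8,r2:Add2,r3:3,r4:Add1,r5:Mul1
cycle 7: CDB Mul1=6; stall // r0:Add3,r1:8,r2:Add2,r3:3,r4:Add1,r5:6
cycle 8: stall // r0:Add3,r1:8,r2:Add2,r3:3,r4:Add1,r5:6
cycle 9: CDB Add1=9; issue ADD r2<-Add1 // r0:Add3,r1:8,r2:Add1,r3:3,r4:9,r5:6
cycle 10: stall // r0:Add3,r1:8,r2:Add1,r3:3,r4:9,r5:6
cycle 11: CDB Add2=12; issue ADD r0<-Add2 // r0:Add2,r1:8,r2:Add1,r3:3,r4:9,r5:6
cycle 12: issue MUL r2<-Mul1 // r0:Add2,r1:8,r2:Mul1,r3:3,r4:9,r5:6
cycle 13: CDB Add1=15; issue MUL r4<-Mul2 // r0:Add2,r1:8,r2:Mul1,r3:3,r4:Mul2,r5:6
cycle 14: CDB Add3=-9 // r0:Add2,r1:8,r2:Mul1,r3:3,r4:Mul2,r5:6
cycle 15: - // r0:Add2,r1:8,r2:Mul1,r3:3,r4:Mul2,r5:6
cycle 16: CDB Add2=0 // r0:0,r1:8,r2:Mul1,r3:3,r4:Mul2,r5:6
cycle 17: - // r0:0,r1:8,r2:Mul1,r3:3,r4:Mul2,r5:6
cycle 18: - // r0:0,r1:8,r2:Mul1,r3:3,r4:Mul2,r5:6
cycle 19: - // r0:0,r1:8,r2:Mul1,r3:3,r4:Mul2,r5:6
cycle 20: - // r0:0,r1:8,r2:Mul1,r3:3,r4:Mul2,r5:6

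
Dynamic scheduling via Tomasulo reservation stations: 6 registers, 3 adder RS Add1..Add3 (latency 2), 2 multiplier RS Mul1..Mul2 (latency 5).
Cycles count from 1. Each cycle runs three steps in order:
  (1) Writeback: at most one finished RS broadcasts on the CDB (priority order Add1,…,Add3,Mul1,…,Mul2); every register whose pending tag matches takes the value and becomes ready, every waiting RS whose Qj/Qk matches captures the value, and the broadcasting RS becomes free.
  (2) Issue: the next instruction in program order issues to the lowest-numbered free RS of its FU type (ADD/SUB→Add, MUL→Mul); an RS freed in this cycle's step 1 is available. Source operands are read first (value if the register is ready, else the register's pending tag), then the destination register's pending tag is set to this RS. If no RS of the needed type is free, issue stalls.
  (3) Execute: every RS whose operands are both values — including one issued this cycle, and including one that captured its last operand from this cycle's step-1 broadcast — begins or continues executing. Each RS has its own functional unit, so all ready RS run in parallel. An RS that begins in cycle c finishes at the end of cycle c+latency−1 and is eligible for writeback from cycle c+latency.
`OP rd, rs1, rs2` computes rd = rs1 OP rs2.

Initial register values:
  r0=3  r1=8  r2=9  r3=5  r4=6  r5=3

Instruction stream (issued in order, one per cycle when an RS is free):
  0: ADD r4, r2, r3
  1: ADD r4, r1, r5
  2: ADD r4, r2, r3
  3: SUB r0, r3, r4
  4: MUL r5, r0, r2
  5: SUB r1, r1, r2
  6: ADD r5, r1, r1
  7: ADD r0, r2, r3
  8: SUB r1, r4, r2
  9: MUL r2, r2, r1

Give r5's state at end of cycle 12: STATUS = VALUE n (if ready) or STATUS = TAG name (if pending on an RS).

STATUS = VALUE -2

cycle 1: issue ADD r4<-Add1 // r0:3,r1:8,r2:9,r3:5,r4:Add1,r5:3
cycle 2: issue ADD r4<-Add2 // r0:3,r1:8,r2:9,r3:5,r4:Add2,r5:3
cycle 3: CDB Add1=14; issue ADD r4<-Add1 // r0:3,r1:8,r2:9,r3:5,r4:Add1,r5:3
cycle 4: CDB Add2=11; issue SUB r0<-Add2 // r0:Add2,r1:8,r2:9,r3:5,r4:Add1,r5:3
cycle 5: CDB Add1=14; issue MUL r5<-Mul1 // r0:Add2,r1:8,r2:9,r3:5,r4:14,r5:Mul1
cycle 6: issue SUB r1<-Add1 // r0:Add2,r1:Add1,r2:9,r3:5,r4:14,r5:Mul1
cycle 7: CDB Add2=-9; issue ADD r5<-Add2 // r0:-9,r1:Add1,r2:9,r3:5,r4:14,r5:Add2
cycle 8: CDB Add1=-1; issue ADD r0<-Add1 // r0:Add1,r1:-1,r2:9,r3:5,r4:14,r5:Add2
cycle 9: issue SUB r1<-Add3 // r0:Add1,r1:Add3,r2:9,r3:5,r4:14,r5:Add2
cycle 10: CDB Add1=14; issue MUL r2<-Mul2 // r0:14,r1:Add3,r2:Mul2,r3:5,r4:14,r5:Add2
cycle 11: CDB Add2=-2 // r0:14,r1:Add3,r2:Mul2,r3:5,r4:14,r5:-2
cycle 12: CDB Add3=5 // r0:14,r1:5,r2:Mul2,r3:5,r4:14,r5:-2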